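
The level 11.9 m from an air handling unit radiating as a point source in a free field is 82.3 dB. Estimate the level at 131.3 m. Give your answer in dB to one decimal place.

For a point source, L₂ = L₁ − 20·log₁₀(r₂/r₁).
L₂ = 82.3 − 20·log₁₀(131.3/11.9) = 82.3 − 20.854 = 61.45 dB.

61.4 dB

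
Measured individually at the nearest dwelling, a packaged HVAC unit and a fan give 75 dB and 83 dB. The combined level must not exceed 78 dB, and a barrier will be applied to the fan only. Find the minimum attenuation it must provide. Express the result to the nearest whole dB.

The untreated sources together contribute 10^(75/10) = 3.162e+07, i.e. 75.00 dB.
The limit corresponds to 10^(78/10) = 6.310e+07; subtracting the fixed part leaves 3.147e+07 for the fan, i.e. 74.98 dB.
So the fan must be reduced from 83 to 74.98 dB: IL = 8.02 dB.

8 dB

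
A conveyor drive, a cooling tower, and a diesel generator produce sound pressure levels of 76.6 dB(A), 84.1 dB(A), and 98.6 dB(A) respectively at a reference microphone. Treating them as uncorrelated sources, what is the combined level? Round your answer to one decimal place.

98.8 dB(A)

Incoherent sources combine by intensity addition: L_total = 10·log₁₀(Σ 10^(L_i/10)).
Σ 10^(L/10) = 10^(76.6/10) + 10^(84.1/10) + 10^(98.6/10) = 7.547e+09.
L_total = 10·log₁₀(7.547e+09) = 98.78 dB(A).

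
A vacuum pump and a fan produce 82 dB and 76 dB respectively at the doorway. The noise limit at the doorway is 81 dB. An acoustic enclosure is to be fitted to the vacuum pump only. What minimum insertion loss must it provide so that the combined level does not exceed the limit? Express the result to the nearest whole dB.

3 dB

Everything except the vacuum pump sums to 10^(76/10) = 3.981e+07 in linear terms, 76.00 dB.
The limit corresponds to 10^(81/10) = 1.259e+08; subtracting the fixed part leaves 8.608e+07 for the vacuum pump, i.e. 79.35 dB.
So the vacuum pump must be reduced from 82 to 79.35 dB: IL = 2.65 dB.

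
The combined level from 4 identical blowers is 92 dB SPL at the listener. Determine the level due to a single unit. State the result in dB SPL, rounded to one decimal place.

Dividing the total intensity by 4 lowers the level by 10·log₁₀ 4 = 6.021 dB: L₁ = 92 − 6.021.

86.0 dB SPL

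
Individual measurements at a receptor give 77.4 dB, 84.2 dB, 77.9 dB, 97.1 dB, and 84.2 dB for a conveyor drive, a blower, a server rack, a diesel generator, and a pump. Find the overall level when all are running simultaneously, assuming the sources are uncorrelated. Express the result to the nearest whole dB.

98 dB

For uncorrelated sources the intensities add, so convert each level to linear form, sum, and take 10·log₁₀ of the total.
Σ 10^(L/10) = 10^(77.4/10) + 10^(84.2/10) + 10^(77.9/10) + 10^(97.1/10) + 10^(84.2/10) = 5.771e+09.
L_total = 10·log₁₀(5.771e+09) = 97.61 dB.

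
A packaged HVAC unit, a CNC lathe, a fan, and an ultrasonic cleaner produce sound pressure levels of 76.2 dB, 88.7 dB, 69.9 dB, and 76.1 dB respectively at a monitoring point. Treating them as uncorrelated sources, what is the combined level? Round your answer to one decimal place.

89.2 dB

Incoherent sources combine by intensity addition: L_total = 10·log₁₀(Σ 10^(L_i/10)).
Σ 10^(L/10) = 10^(76.2/10) + 10^(88.7/10) + 10^(69.9/10) + 10^(76.1/10) = 8.335e+08.
L_total = 10·log₁₀(8.335e+08) = 89.21 dB.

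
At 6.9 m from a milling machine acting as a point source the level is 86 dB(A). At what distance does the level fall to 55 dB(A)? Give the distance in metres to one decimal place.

244.8 m

The 31.0 dB drop corresponds to a distance ratio of 10^(31.0/20) for a point source.
r₂ = 6.9·10^((86−55)/20) = 6.9·10^(31.0/20) = 244.82 m.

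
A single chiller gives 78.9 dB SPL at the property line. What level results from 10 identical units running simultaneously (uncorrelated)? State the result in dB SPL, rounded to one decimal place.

88.9 dB SPL

With 10 equal, uncorrelated contributions the intensity is 10× that of one unit, giving a rise of 10·log₁₀ 10.
L_total = 78.9 + 10·log₁₀(10) = 78.9 + 10.000 = 88.90 dB SPL.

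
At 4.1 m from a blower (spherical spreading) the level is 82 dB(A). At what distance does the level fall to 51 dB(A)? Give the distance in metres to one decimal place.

For a point source L₁ − L₂ = 20·log₁₀(r₂/r₁), so r₂ = r₁·10^((L₁−L₂)/20).
r₂ = 4.1·10^((82−51)/20) = 4.1·10^(31.0/20) = 145.47 m.

145.5 m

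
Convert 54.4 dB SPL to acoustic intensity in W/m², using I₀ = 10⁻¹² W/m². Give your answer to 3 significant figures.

L = 10·log₁₀(I/I₀) ⇒ I = I₀·10^(L/10) = 10⁻¹² × 10^5.44.

2.75e-07 W/m²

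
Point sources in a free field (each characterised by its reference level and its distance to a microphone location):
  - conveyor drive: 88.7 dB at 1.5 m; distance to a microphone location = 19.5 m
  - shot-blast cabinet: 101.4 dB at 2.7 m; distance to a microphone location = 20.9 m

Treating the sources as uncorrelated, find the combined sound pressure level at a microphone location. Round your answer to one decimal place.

83.7 dB

Apply inverse-square spreading to bring every level to the receiver, then sum 10^(L/10).
conveyor drive: 88.7 − 20·log₁₀(19.5/1.5) = 88.7 − 22.28 = 66.42 dB.
shot-blast cabinet: 101.4 − 20·log₁₀(20.9/2.7) = 101.4 − 17.78 = 83.62 dB.
Σ 10^(L/10) = 2.348e+08 → L_total = 10·log₁₀(2.348e+08) = 83.71 dB.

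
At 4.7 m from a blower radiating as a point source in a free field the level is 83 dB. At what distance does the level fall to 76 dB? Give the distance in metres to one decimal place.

10.5 m

Point-source spreading drops the level by 20·log₁₀(r₂/r₁); inverting, r₂/r₁ = 10^(ΔL/20).
r₂ = 4.7·10^((83−76)/20) = 4.7·10^(7.0/20) = 10.52 m.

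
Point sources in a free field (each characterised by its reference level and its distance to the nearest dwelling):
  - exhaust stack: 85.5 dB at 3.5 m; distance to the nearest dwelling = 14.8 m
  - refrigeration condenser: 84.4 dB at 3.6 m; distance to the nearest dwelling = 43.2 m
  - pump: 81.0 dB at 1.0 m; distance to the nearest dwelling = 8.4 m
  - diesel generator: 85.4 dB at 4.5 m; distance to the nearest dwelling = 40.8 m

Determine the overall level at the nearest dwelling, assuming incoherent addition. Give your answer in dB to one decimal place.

Apply inverse-square spreading to bring every level to the receiver, then sum 10^(L/10).
exhaust stack: 85.5 − 20·log₁₀(14.8/3.5) = 85.5 − 12.52 = 72.98 dB.
refrigeration condenser: 84.4 − 20·log₁₀(43.2/3.6) = 84.4 − 21.58 = 62.82 dB.
pump: 81.0 − 20·log₁₀(8.4/1.0) = 81.0 − 18.49 = 62.51 dB.
diesel generator: 85.4 − 20·log₁₀(40.8/4.5) = 85.4 − 19.15 = 66.25 dB.
Σ 10^(L/10) = 2.776e+07 → L_total = 10·log₁₀(2.776e+07) = 74.43 dB.

74.4 dB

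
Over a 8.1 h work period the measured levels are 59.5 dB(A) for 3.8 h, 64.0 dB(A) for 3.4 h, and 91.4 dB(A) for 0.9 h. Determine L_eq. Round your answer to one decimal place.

L_eq = 10·log₁₀[(1/T)·Σ tᵢ·10^(Lᵢ/10)] with T = 8.1 h.
Σ tᵢ·10^(Lᵢ/10) = 3.8·10^(59.5/10) + 3.4·10^(64.0/10) + 0.9·10^(91.4/10) = 1.254e+09.
L_eq = 10·log₁₀(1.254e+09/8.1) = 81.90 dB(A).

81.9 dB(A)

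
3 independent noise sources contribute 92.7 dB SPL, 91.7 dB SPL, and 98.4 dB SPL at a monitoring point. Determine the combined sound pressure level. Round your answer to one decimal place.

100.1 dB SPL

Incoherent sources combine by intensity addition: L_total = 10·log₁₀(Σ 10^(L_i/10)).
Σ 10^(L/10) = 10^(92.7/10) + 10^(91.7/10) + 10^(98.4/10) = 1.026e+10.
L_total = 10·log₁₀(1.026e+10) = 100.11 dB SPL.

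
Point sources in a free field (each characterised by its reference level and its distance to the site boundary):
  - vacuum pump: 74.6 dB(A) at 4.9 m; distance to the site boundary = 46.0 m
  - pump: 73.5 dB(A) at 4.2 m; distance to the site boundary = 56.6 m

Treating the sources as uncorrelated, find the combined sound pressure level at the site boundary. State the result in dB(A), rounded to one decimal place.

Propagate each source to the receiver with L = L_ref − 20·log₁₀(r/r_ref), then add intensities.
vacuum pump: 74.6 − 20·log₁₀(46.0/4.9) = 74.6 − 19.45 = 55.15 dB(A).
pump: 73.5 − 20·log₁₀(56.6/4.2) = 73.5 − 22.59 = 50.91 dB(A).
Σ 10^(L/10) = 4.505e+05 → L_total = 10·log₁₀(4.505e+05) = 56.54 dB(A).

56.5 dB(A)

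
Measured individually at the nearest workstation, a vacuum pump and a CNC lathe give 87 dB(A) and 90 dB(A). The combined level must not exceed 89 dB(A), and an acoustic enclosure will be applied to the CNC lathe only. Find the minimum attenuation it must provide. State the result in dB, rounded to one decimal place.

5.3 dB

The untreated sources together contribute 10^(87/10) = 5.012e+08, i.e. 87.00 dB(A).
The limit corresponds to 10^(89/10) = 7.943e+08; subtracting the fixed part leaves 2.931e+08 for the CNC lathe, i.e. 84.67 dB(A).
So the CNC lathe must be reduced from 90 to 84.67 dB(A): IL = 5.33 dB.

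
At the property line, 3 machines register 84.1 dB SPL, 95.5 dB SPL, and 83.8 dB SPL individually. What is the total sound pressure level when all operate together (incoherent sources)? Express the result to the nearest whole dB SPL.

96 dB SPL

Incoherent sources combine by intensity addition: L_total = 10·log₁₀(Σ 10^(L_i/10)).
Σ 10^(L/10) = 10^(84.1/10) + 10^(95.5/10) + 10^(83.8/10) = 4.045e+09.
L_total = 10·log₁₀(4.045e+09) = 96.07 dB SPL.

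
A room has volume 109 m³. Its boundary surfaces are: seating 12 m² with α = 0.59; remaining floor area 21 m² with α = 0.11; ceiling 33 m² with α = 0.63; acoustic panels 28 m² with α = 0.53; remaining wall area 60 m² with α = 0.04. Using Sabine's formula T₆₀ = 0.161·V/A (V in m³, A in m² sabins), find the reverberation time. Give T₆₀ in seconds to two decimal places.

A = Σ Sᵢαᵢ = 12·0.59 + 21·0.11 + 33·0.63 + 28·0.53 + 60·0.04 = 47.42 m².
T₆₀ = 0.161·V/A = 0.161·109/47.42 = 0.370 s.

0.37 s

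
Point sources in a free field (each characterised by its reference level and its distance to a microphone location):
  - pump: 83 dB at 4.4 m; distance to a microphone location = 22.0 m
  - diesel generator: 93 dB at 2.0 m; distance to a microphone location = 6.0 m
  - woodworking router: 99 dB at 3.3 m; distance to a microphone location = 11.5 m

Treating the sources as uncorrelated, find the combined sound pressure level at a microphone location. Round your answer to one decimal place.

89.5 dB

Apply inverse-square spreading to bring every level to the receiver, then sum 10^(L/10).
pump: 83 − 20·log₁₀(22.0/4.4) = 83 − 13.98 = 69.02 dB.
diesel generator: 93 − 20·log₁₀(6.0/2.0) = 93 − 9.54 = 83.46 dB.
woodworking router: 99 − 20·log₁₀(11.5/3.3) = 99 − 10.84 = 88.16 dB.
Σ 10^(L/10) = 8.838e+08 → L_total = 10·log₁₀(8.838e+08) = 89.46 dB.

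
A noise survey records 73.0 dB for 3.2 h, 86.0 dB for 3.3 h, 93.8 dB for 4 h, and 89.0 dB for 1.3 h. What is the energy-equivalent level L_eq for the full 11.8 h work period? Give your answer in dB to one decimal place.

90.1 dB

Weight each interval's intensity by its duration and average over T = 11.8 h:
Σ tᵢ·10^(Lᵢ/10) = 3.2·10^(73.0/10) + 3.3·10^(86.0/10) + 4·10^(93.8/10) + 1.3·10^(89.0/10) = 1.201e+10.
L_eq = 10·log₁₀(1.201e+10/11.8) = 90.08 dB.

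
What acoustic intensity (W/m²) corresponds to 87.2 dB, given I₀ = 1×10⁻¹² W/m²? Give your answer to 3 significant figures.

L = 10·log₁₀(I/I₀) ⇒ I = I₀·10^(L/10) = 10⁻¹² × 10^8.72.

0.000525 W/m²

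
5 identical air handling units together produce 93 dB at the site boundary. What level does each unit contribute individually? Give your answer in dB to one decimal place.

For N identical incoherent sources L_total = L₁ + 10·log₁₀ N, so L₁ = 93 − 10·log₁₀(5) = 93 − 6.990.

86.0 dB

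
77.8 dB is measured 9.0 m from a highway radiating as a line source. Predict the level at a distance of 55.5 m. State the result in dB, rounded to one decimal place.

Line-source attenuation: ΔL = 10·log₁₀(r₂/r₁) = 10·log₁₀(55.5/9.0) = 7.901 dB.
L₂ = 77.8 − 10·log₁₀(55.5/9.0) = 77.8 − 7.901 = 69.90 dB.

69.9 dB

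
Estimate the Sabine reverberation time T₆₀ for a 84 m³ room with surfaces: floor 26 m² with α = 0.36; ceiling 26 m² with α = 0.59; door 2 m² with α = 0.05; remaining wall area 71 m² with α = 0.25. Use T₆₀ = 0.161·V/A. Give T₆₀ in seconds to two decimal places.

A = Σ Sᵢαᵢ = 26·0.36 + 26·0.59 + 2·0.05 + 71·0.25 = 42.55 m².
T₆₀ = 0.161·V/A = 0.161·84/42.55 = 0.318 s.

0.32 s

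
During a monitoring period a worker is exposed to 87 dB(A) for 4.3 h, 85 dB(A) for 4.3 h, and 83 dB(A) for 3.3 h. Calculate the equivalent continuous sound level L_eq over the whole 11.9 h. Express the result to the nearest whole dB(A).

L_eq = 10·log₁₀[(1/T)·Σ tᵢ·10^(Lᵢ/10)] with T = 11.9 h.
Σ tᵢ·10^(Lᵢ/10) = 4.3·10^(87/10) + 4.3·10^(85/10) + 3.3·10^(83/10) = 4.173e+09.
L_eq = 10·log₁₀(4.173e+09/11.9) = 85.45 dB(A).

85 dB(A)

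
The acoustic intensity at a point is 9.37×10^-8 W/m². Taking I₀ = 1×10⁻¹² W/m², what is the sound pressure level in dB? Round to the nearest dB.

50 dB

Dividing by I₀ shifts the exponent by 12: I/I₀ = 9.37×10^4.
L = 10·(0.9717 + 4) = 49.72 dB.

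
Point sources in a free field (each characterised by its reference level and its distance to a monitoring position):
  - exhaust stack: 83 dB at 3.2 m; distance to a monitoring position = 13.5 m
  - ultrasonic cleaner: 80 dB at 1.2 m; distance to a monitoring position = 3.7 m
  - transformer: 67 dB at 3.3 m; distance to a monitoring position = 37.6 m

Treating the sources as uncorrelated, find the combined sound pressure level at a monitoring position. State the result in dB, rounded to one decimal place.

Apply inverse-square spreading to bring every level to the receiver, then sum 10^(L/10).
exhaust stack: 83 − 20·log₁₀(13.5/3.2) = 83 − 12.50 = 70.50 dB.
ultrasonic cleaner: 80 − 20·log₁₀(3.7/1.2) = 80 − 9.78 = 70.22 dB.
transformer: 67 − 20·log₁₀(37.6/3.3) = 67 − 21.13 = 45.87 dB.
Σ 10^(L/10) = 2.177e+07 → L_total = 10·log₁₀(2.177e+07) = 73.38 dB.

73.4 dB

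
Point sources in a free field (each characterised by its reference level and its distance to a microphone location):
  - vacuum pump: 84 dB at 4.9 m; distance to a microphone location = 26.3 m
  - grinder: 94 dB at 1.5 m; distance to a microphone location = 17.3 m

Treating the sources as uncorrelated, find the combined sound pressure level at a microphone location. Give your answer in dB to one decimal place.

Apply inverse-square spreading to bring every level to the receiver, then sum 10^(L/10).
vacuum pump: 84 − 20·log₁₀(26.3/4.9) = 84 − 14.60 = 69.40 dB.
grinder: 94 − 20·log₁₀(17.3/1.5) = 94 − 21.24 = 72.76 dB.
Σ 10^(L/10) = 2.760e+07 → L_total = 10·log₁₀(2.760e+07) = 74.41 dB.

74.4 dB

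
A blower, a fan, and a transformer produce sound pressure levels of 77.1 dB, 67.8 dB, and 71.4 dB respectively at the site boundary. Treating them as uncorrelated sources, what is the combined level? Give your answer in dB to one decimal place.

Incoherent sources combine by intensity addition: L_total = 10·log₁₀(Σ 10^(L_i/10)).
Σ 10^(L/10) = 10^(77.1/10) + 10^(67.8/10) + 10^(71.4/10) = 7.112e+07.
L_total = 10·log₁₀(7.112e+07) = 78.52 dB.

78.5 dB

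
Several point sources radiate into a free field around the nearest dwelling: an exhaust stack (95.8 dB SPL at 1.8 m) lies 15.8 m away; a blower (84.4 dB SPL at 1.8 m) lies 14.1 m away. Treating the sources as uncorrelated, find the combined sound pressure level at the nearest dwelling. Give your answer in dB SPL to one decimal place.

Propagate each source to the receiver with L = L_ref − 20·log₁₀(r/r_ref), then add intensities.
exhaust stack: 95.8 − 20·log₁₀(15.8/1.8) = 95.8 − 18.87 = 76.93 dB SPL.
blower: 84.4 − 20·log₁₀(14.1/1.8) = 84.4 − 17.88 = 66.52 dB SPL.
Σ 10^(L/10) = 5.383e+07 → L_total = 10·log₁₀(5.383e+07) = 77.31 dB SPL.

77.3 dB SPL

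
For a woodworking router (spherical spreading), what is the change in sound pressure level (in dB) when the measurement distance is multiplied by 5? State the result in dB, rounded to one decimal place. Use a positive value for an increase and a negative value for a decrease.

-14.0 dB

With spherical spreading the level changes by −20·log₁₀(r₂/r₁).
ΔL = −20·log₁₀(5) = -13.98 dB.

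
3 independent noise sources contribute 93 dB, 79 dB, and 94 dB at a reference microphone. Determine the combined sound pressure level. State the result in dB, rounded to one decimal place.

96.6 dB

For uncorrelated sources the intensities add, so convert each level to linear form, sum, and take 10·log₁₀ of the total.
Σ 10^(L/10) = 10^(93/10) + 10^(79/10) + 10^(94/10) = 4.587e+09.
L_total = 10·log₁₀(4.587e+09) = 96.61 dB.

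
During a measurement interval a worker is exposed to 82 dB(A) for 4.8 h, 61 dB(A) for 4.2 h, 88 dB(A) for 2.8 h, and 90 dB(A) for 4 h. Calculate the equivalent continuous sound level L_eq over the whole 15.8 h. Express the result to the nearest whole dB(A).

L_eq = 10·log₁₀[(1/T)·Σ tᵢ·10^(Lᵢ/10)] with T = 15.8 h.
Σ tᵢ·10^(Lᵢ/10) = 4.8·10^(82/10) + 4.2·10^(61/10) + 2.8·10^(88/10) + 4·10^(90/10) = 6.533e+09.
L_eq = 10·log₁₀(6.533e+09/15.8) = 86.16 dB(A).

86 dB(A)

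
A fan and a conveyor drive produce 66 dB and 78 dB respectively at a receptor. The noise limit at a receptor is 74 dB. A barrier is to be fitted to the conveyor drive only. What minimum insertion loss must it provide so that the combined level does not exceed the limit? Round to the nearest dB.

5 dB

Everything except the conveyor drive sums to 10^(66/10) = 3.981e+06 in linear terms, 66.00 dB.
To meet 74 dB overall, the treated conveyor drive may contribute at most 10^(74/10) − 3.981e+06 = 2.114e+07, i.e. 73.25 dB.
Required insertion loss = 78 − 73.25 = 4.75 dB.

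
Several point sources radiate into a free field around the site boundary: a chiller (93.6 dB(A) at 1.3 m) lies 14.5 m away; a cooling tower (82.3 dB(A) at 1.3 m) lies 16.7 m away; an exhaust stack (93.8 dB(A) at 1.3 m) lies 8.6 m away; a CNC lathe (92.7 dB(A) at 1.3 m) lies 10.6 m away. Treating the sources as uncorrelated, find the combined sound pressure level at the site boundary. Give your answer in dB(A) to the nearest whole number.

Apply inverse-square spreading to bring every level to the receiver, then sum 10^(L/10).
chiller: 93.6 − 20·log₁₀(14.5/1.3) = 93.6 − 20.95 = 72.65 dB(A).
cooling tower: 82.3 − 20·log₁₀(16.7/1.3) = 82.3 − 22.18 = 60.12 dB(A).
exhaust stack: 93.8 − 20·log₁₀(8.6/1.3) = 93.8 − 16.41 = 77.39 dB(A).
CNC lathe: 92.7 − 20·log₁₀(10.6/1.3) = 92.7 − 18.23 = 74.47 dB(A).
Σ 10^(L/10) = 1.023e+08 → L_total = 10·log₁₀(1.023e+08) = 80.10 dB(A).

80 dB(A)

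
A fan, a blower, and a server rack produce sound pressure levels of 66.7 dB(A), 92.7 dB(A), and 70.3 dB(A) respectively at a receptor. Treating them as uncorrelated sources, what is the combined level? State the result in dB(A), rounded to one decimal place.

Incoherent sources combine by intensity addition: L_total = 10·log₁₀(Σ 10^(L_i/10)).
Σ 10^(L/10) = 10^(66.7/10) + 10^(92.7/10) + 10^(70.3/10) = 1.877e+09.
L_total = 10·log₁₀(1.877e+09) = 92.74 dB(A).

92.7 dB(A)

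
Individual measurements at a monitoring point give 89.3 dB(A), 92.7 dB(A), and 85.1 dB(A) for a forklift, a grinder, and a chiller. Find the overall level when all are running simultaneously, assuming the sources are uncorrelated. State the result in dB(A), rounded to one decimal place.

94.8 dB(A)

Incoherent sources combine by intensity addition: L_total = 10·log₁₀(Σ 10^(L_i/10)).
Σ 10^(L/10) = 10^(89.3/10) + 10^(92.7/10) + 10^(85.1/10) = 3.037e+09.
L_total = 10·log₁₀(3.037e+09) = 94.82 dB(A).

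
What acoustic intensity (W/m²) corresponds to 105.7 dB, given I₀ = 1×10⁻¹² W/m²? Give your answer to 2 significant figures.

I = I₀·10^(L/10) = 10⁻¹² × 10^(105.7/10) = 10^(-1.430).

0.037 W/m²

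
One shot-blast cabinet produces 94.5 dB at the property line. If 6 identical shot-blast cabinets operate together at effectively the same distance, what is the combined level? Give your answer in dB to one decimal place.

102.3 dB

With 6 equal, uncorrelated contributions the intensity is 6× that of one unit, giving a rise of 10·log₁₀ 6.
L_total = 94.5 + 10·log₁₀(6) = 94.5 + 7.782 = 102.28 dB.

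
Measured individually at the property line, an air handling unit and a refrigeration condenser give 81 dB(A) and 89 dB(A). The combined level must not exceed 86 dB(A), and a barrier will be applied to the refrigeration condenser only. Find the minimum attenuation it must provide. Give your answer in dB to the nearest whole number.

5 dB

Everything except the refrigeration condenser sums to 10^(81/10) = 1.259e+08 in linear terms, 81.00 dB(A).
The limit corresponds to 10^(86/10) = 3.981e+08; subtracting the fixed part leaves 2.722e+08 for the refrigeration condenser, i.e. 84.35 dB(A).
So the refrigeration condenser must be reduced from 89 to 84.35 dB(A): IL = 4.65 dB.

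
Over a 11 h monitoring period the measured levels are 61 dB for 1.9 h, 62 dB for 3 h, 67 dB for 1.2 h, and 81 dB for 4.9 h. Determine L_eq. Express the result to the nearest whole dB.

Weight each interval's intensity by its duration and average over T = 11 h:
Σ tᵢ·10^(Lᵢ/10) = 1.9·10^(61/10) + 3·10^(62/10) + 1.2·10^(67/10) + 4.9·10^(81/10) = 6.300e+08.
L_eq = 10·log₁₀(6.300e+08/11) = 77.58 dB.

78 dB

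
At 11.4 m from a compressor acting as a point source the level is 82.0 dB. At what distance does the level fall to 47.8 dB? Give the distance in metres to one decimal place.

The 34.2 dB drop corresponds to a distance ratio of 10^(34.2/20) for a point source.
r₂ = 11.4·10^((82.0−47.8)/20) = 11.4·10^(34.2/20) = 584.66 m.

584.7 m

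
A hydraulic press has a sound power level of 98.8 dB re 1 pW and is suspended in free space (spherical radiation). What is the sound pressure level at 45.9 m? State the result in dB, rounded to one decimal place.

The power spreads over a sphere of area 4π·r², so L_p = L_w − 10·log₁₀(4π·r²).
4π·r² = 2.647e+04 m², 10·log₁₀ of that is 44.228 dB.
L_p = 98.8 − 44.228 = 54.57 dB.

54.6 dB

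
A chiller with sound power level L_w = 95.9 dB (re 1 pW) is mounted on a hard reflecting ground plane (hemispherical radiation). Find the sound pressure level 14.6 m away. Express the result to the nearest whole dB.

65 dB

L_p = L_w − 10·log₁₀(2π·r²) with r = 14.6 m.
2π·r² = 1339 m², 10·log₁₀ of that is 31.269 dB.
L_p = 95.9 − 31.269 = 64.63 dB.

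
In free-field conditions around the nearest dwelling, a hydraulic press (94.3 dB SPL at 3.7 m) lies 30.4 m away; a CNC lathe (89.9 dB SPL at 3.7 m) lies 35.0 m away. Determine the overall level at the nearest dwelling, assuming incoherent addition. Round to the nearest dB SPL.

Apply inverse-square spreading to bring every level to the receiver, then sum 10^(L/10).
hydraulic press: 94.3 − 20·log₁₀(30.4/3.7) = 94.3 − 18.29 = 76.01 dB SPL.
CNC lathe: 89.9 − 20·log₁₀(35.0/3.7) = 89.9 − 19.52 = 70.38 dB SPL.
Σ 10^(L/10) = 5.079e+07 → L_total = 10·log₁₀(5.079e+07) = 77.06 dB SPL.

77 dB SPL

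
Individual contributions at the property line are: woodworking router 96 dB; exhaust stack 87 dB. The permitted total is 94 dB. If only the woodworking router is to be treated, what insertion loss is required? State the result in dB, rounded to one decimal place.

3.0 dB

Everything except the woodworking router sums to 10^(87/10) = 5.012e+08 in linear terms, 87.00 dB.
To meet 94 dB overall, the treated woodworking router may contribute at most 10^(94/10) − 5.012e+08 = 2.011e+09, i.e. 93.03 dB.
Required insertion loss = 96 − 93.03 = 2.97 dB.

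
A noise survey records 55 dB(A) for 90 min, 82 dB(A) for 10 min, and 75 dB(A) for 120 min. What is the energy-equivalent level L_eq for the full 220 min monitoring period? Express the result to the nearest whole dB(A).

74 dB(A)

L_eq = 10·log₁₀[(1/T)·Σ tᵢ·10^(Lᵢ/10)] with T = 220 min.
Σ tᵢ·10^(Lᵢ/10) = 90·10^(55/10) + 10·10^(82/10) + 120·10^(75/10) = 5.408e+09.
L_eq = 10·log₁₀(5.408e+09/220) = 73.91 dB(A).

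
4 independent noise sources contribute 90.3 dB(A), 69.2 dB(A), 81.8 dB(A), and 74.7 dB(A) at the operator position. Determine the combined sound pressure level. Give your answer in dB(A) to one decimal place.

91.0 dB(A)

Incoherent sources combine by intensity addition: L_total = 10·log₁₀(Σ 10^(L_i/10)).
Σ 10^(L/10) = 10^(90.3/10) + 10^(69.2/10) + 10^(81.8/10) + 10^(74.7/10) = 1.261e+09.
L_total = 10·log₁₀(1.261e+09) = 91.01 dB(A).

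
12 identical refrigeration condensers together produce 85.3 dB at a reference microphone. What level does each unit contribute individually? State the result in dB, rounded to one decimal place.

74.5 dB

12 equal contributions raise the level by 10·log₁₀ 12 = 10.792 dB, so each unit alone gives 85.3 − 10.792.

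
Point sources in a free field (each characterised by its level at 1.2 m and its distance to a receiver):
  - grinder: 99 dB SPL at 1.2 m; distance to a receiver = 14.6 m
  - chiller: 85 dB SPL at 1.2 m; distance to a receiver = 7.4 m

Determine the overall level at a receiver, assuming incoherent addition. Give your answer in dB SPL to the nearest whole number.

78 dB SPL

First find each source's level at the receiver (point-source: −20·log₁₀(r/r_ref)), then combine on an intensity basis.
grinder: 99 − 20·log₁₀(14.6/1.2) = 99 − 21.70 = 77.30 dB SPL.
chiller: 85 − 20·log₁₀(7.4/1.2) = 85 − 15.80 = 69.20 dB SPL.
Σ 10^(L/10) = 6.198e+07 → L_total = 10·log₁₀(6.198e+07) = 77.92 dB SPL.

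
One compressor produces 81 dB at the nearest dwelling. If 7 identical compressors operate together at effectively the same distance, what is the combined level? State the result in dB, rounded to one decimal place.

89.5 dB

L_total = L₁ + 10·log₁₀ N for N identical incoherent sources.
L_total = 81 + 10·log₁₀(7) = 81 + 8.451 = 89.45 dB.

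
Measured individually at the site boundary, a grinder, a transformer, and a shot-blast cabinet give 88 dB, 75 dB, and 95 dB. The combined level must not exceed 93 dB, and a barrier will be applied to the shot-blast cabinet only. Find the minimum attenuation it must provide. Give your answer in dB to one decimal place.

3.8 dB

Everything except the shot-blast cabinet sums to 10^(88/10) + 10^(75/10) = 6.626e+08 in linear terms, 88.21 dB.
To meet 93 dB overall, the treated shot-blast cabinet may contribute at most 10^(93/10) − 6.626e+08 = 1.333e+09, i.e. 91.25 dB.
So the shot-blast cabinet must be reduced from 95 to 91.25 dB: IL = 3.75 dB.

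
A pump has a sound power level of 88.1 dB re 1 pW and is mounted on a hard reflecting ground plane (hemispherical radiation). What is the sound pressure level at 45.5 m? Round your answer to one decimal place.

47.0 dB

The power spreads over a hemisphere of area 2π·r², so L_p = L_w − 10·log₁₀(2π·r²).
2π·r² = 1.301e+04 m², 10·log₁₀ of that is 41.142 dB.
L_p = 88.1 − 41.142 = 46.96 dB.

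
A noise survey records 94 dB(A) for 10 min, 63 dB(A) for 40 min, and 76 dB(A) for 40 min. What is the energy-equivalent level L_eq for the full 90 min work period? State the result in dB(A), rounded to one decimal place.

The energy average is taken in the linear domain: L_eq = 10·log₁₀[(Σ tᵢ·10^(Lᵢ/10))/T], T = 90 min.
Σ tᵢ·10^(Lᵢ/10) = 10·10^(94/10) + 40·10^(63/10) + 40·10^(76/10) = 2.679e+10.
L_eq = 10·log₁₀(2.679e+10/90) = 84.74 dB(A).

84.7 dB(A)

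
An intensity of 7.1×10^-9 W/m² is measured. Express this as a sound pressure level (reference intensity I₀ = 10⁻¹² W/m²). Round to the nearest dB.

39 dB

I/I₀ = 7.1×10^-9/10⁻¹² = 7.1×10^3, and L = 10·log₁₀(I/I₀).
L = 10·(0.8513 + 3) = 38.51 dB.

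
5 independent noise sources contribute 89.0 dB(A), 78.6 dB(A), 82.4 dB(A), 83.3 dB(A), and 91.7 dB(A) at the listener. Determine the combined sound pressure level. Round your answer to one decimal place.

94.4 dB(A)

For uncorrelated sources the intensities add, so convert each level to linear form, sum, and take 10·log₁₀ of the total.
Σ 10^(L/10) = 10^(89.0/10) + 10^(78.6/10) + 10^(82.4/10) + 10^(83.3/10) + 10^(91.7/10) = 2.733e+09.
L_total = 10·log₁₀(2.733e+09) = 94.37 dB(A).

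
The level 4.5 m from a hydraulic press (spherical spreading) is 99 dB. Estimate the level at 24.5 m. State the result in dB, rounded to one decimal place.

84.3 dB

For a point source, L₂ = L₁ − 20·log₁₀(r₂/r₁).
L₂ = 99 − 20·log₁₀(24.5/4.5) = 99 − 14.719 = 84.28 dB.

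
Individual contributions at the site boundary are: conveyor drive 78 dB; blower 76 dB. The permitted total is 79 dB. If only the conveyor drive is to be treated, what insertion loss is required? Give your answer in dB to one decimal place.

The untreated sources together contribute 10^(76/10) = 3.981e+07, i.e. 76.00 dB.
The limit corresponds to 10^(79/10) = 7.943e+07; subtracting the fixed part leaves 3.962e+07 for the conveyor drive, i.e. 75.98 dB.
So the conveyor drive must be reduced from 78 to 75.98 dB: IL = 2.02 dB.

2.0 dB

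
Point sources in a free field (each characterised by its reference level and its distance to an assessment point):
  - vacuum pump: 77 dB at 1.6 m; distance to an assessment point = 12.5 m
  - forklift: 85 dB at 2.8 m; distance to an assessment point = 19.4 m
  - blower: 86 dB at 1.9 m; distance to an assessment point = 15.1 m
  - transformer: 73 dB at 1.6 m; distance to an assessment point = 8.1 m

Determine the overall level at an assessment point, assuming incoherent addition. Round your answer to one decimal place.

First find each source's level at the receiver (point-source: −20·log₁₀(r/r_ref)), then combine on an intensity basis.
vacuum pump: 77 − 20·log₁₀(12.5/1.6) = 77 − 17.86 = 59.14 dB.
forklift: 85 − 20·log₁₀(19.4/2.8) = 85 − 16.81 = 68.19 dB.
blower: 86 − 20·log₁₀(15.1/1.9) = 86 − 18.00 = 68.00 dB.
transformer: 73 − 20·log₁₀(8.1/1.6) = 73 − 14.09 = 58.91 dB.
Σ 10^(L/10) = 1.449e+07 → L_total = 10·log₁₀(1.449e+07) = 71.61 dB.

71.6 dB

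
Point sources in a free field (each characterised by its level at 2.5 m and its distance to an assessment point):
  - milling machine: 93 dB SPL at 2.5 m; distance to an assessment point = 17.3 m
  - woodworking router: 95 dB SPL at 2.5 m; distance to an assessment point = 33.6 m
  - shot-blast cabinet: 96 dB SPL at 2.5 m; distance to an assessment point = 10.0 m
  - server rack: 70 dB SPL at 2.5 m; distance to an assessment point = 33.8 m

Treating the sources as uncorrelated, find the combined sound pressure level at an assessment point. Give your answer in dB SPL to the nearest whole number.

First find each source's level at the receiver (point-source: −20·log₁₀(r/r_ref)), then combine on an intensity basis.
milling machine: 93 − 20·log₁₀(17.3/2.5) = 93 − 16.80 = 76.20 dB SPL.
woodworking router: 95 − 20·log₁₀(33.6/2.5) = 95 − 22.57 = 72.43 dB SPL.
shot-blast cabinet: 96 − 20·log₁₀(10.0/2.5) = 96 − 12.04 = 83.96 dB SPL.
server rack: 70 − 20·log₁₀(33.8/2.5) = 70 − 22.62 = 47.38 dB SPL.
Σ 10^(L/10) = 3.080e+08 → L_total = 10·log₁₀(3.080e+08) = 84.89 dB SPL.

85 dB SPL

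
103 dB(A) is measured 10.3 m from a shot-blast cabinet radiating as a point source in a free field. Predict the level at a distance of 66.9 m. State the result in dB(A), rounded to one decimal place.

Spherical spreading from a point source gives a 20·log₁₀(r₂/r₁) drop.
L₂ = 103 − 20·log₁₀(66.9/10.3) = 103 − 16.252 = 86.75 dB(A).

86.7 dB(A)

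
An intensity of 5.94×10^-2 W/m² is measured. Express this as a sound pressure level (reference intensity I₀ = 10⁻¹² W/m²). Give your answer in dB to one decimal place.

107.7 dB

I/I₀ = 5.94×10^-2/10⁻¹² = 5.94×10^10, and L = 10·log₁₀(I/I₀).
L = 10·(0.7738 + 10) = 107.74 dB.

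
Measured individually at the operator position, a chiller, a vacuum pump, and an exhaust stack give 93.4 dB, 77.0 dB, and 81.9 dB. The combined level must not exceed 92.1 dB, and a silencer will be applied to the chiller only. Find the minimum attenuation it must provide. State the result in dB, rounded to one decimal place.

1.9 dB

Fixed contribution from the other sources: Σ 10^(L/10) = 10^(77.0/10) + 10^(81.9/10) = 2.050e+08 (83.12 dB).
To meet 92.1 dB overall, the treated chiller may contribute at most 10^(92.1/10) − 2.050e+08 = 1.417e+09, i.e. 91.51 dB.
Required insertion loss = 93.4 − 91.51 = 1.89 dB.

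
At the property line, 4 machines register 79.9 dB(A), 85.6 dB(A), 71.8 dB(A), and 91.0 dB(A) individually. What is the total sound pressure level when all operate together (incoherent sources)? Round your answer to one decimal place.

For uncorrelated sources the intensities add, so convert each level to linear form, sum, and take 10·log₁₀ of the total.
Σ 10^(L/10) = 10^(79.9/10) + 10^(85.6/10) + 10^(71.8/10) + 10^(91.0/10) = 1.735e+09.
L_total = 10·log₁₀(1.735e+09) = 92.39 dB(A).

92.4 dB(A)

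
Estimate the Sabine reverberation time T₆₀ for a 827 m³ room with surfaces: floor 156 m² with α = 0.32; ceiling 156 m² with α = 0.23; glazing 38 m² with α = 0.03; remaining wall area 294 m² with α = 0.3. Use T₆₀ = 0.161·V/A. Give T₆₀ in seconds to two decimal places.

Total absorption A = 156·0.32 + 156·0.23 + 38·0.03 + 294·0.3 = 175.14 m² sabins.
T₆₀ = 0.161 × 827 / 175.14 = 0.760 s.

0.76 s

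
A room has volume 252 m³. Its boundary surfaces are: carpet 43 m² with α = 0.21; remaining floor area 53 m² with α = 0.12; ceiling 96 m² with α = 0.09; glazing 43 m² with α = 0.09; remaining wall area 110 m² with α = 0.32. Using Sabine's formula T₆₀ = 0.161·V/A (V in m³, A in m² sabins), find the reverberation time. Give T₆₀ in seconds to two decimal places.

A = Σ Sᵢαᵢ = 43·0.21 + 53·0.12 + 96·0.09 + 43·0.09 + 110·0.32 = 63.10 m².
T₆₀ = 0.161·V/A = 0.161·252/63.10 = 0.643 s.

0.64 s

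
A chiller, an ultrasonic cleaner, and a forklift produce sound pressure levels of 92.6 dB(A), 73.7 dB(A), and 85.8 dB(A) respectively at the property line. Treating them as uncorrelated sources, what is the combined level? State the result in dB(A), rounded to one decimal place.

For uncorrelated sources the intensities add, so convert each level to linear form, sum, and take 10·log₁₀ of the total.
Σ 10^(L/10) = 10^(92.6/10) + 10^(73.7/10) + 10^(85.8/10) = 2.223e+09.
L_total = 10·log₁₀(2.223e+09) = 93.47 dB(A).

93.5 dB(A)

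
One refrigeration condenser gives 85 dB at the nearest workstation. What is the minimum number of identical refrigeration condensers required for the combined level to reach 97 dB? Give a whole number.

The shortfall is 97 − 85 = 12.0 dB, and N units add 10·log₁₀ N, so need 10·log₁₀ N ≥ 12.0.
N ≥ 10^(12.0/10) = 15.849, so N = 16.

16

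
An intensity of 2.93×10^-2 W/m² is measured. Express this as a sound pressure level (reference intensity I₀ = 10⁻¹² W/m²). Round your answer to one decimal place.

Dividing by I₀ shifts the exponent by 12: I/I₀ = 2.93×10^10.
L = 10·(0.4669 + 10) = 104.67 dB.

104.7 dB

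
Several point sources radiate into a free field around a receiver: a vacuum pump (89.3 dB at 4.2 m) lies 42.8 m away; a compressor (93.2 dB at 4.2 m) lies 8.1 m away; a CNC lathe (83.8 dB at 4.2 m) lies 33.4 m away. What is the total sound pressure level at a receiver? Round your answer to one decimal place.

87.6 dB

First find each source's level at the receiver (point-source: −20·log₁₀(r/r_ref)), then combine on an intensity basis.
vacuum pump: 89.3 − 20·log₁₀(42.8/4.2) = 89.3 − 20.16 = 69.14 dB.
compressor: 93.2 − 20·log₁₀(8.1/4.2) = 93.2 − 5.70 = 87.50 dB.
CNC lathe: 83.8 − 20·log₁₀(33.4/4.2) = 83.8 − 18.01 = 65.79 dB.
Σ 10^(L/10) = 5.737e+08 → L_total = 10·log₁₀(5.737e+08) = 87.59 dB.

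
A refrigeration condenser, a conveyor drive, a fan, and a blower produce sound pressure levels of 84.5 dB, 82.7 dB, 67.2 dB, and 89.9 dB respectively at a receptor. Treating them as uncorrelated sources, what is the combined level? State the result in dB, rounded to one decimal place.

91.6 dB

For uncorrelated sources the intensities add, so convert each level to linear form, sum, and take 10·log₁₀ of the total.
Σ 10^(L/10) = 10^(84.5/10) + 10^(82.7/10) + 10^(67.2/10) + 10^(89.9/10) = 1.451e+09.
L_total = 10·log₁₀(1.451e+09) = 91.62 dB.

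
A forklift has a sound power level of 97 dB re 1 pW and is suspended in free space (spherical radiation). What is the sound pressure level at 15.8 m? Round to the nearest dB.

62 dB

Free-field spherical radiation: L_p = L_w − 10·log₁₀(4π·r²), r = 15.8 m.
4π·r² = 3137 m², 10·log₁₀ of that is 34.965 dB.
L_p = 97 − 34.965 = 62.03 dB.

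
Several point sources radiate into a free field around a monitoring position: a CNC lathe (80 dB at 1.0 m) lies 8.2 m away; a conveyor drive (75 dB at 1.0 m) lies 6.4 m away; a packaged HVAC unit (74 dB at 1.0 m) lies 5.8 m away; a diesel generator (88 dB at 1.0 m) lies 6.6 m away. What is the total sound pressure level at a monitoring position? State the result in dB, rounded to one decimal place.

Apply inverse-square spreading to bring every level to the receiver, then sum 10^(L/10).
CNC lathe: 80 − 20·log₁₀(8.2/1.0) = 80 − 18.28 = 61.72 dB.
conveyor drive: 75 − 20·log₁₀(6.4/1.0) = 75 − 16.12 = 58.88 dB.
packaged HVAC unit: 74 − 20·log₁₀(5.8/1.0) = 74 − 15.27 = 58.73 dB.
diesel generator: 88 − 20·log₁₀(6.6/1.0) = 88 − 16.39 = 71.61 dB.
Σ 10^(L/10) = 1.749e+07 → L_total = 10·log₁₀(1.749e+07) = 72.43 dB.

72.4 dB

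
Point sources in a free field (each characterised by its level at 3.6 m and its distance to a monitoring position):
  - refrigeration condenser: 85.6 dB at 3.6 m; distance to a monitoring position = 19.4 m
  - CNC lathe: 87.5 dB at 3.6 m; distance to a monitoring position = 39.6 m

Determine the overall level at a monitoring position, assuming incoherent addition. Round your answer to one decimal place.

72.3 dB

First find each source's level at the receiver (point-source: −20·log₁₀(r/r_ref)), then combine on an intensity basis.
refrigeration condenser: 85.6 − 20·log₁₀(19.4/3.6) = 85.6 − 14.63 = 70.97 dB.
CNC lathe: 87.5 − 20·log₁₀(39.6/3.6) = 87.5 − 20.83 = 66.67 dB.
Σ 10^(L/10) = 1.715e+07 → L_total = 10·log₁₀(1.715e+07) = 72.34 dB.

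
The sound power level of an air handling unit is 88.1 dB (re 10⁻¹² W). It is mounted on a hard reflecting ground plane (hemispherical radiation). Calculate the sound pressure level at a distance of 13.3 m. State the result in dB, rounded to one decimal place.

57.6 dB

Free-field hemispherical radiation: L_p = L_w − 10·log₁₀(2π·r²), r = 13.3 m.
2π·r² = 1111 m², 10·log₁₀ of that is 30.459 dB.
L_p = 88.1 − 30.459 = 57.64 dB.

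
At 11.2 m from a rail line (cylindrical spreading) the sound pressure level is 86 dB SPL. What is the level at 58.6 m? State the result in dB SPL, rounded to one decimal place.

78.8 dB SPL

Line-source attenuation: ΔL = 10·log₁₀(r₂/r₁) = 10·log₁₀(58.6/11.2) = 7.187 dB.
L₂ = 86 − 10·log₁₀(58.6/11.2) = 86 − 7.187 = 78.81 dB SPL.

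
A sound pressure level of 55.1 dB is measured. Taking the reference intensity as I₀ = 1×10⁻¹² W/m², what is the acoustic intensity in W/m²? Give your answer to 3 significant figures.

3.24e-07 W/m²

I/I₀ = 10^(55.1/10) = 3.236e+05, so I = 3.236e+05 × 10⁻¹² W/m².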